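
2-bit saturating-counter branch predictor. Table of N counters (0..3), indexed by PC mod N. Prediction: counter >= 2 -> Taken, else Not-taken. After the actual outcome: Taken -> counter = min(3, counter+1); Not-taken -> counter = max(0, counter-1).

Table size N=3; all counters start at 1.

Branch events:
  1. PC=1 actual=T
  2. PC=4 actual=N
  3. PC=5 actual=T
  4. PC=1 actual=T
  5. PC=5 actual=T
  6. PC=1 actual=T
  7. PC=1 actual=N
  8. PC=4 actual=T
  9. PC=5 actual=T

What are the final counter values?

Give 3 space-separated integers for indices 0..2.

Ev 1: PC=1 idx=1 pred=N actual=T -> ctr[1]=2
Ev 2: PC=4 idx=1 pred=T actual=N -> ctr[1]=1
Ev 3: PC=5 idx=2 pred=N actual=T -> ctr[2]=2
Ev 4: PC=1 idx=1 pred=N actual=T -> ctr[1]=2
Ev 5: PC=5 idx=2 pred=T actual=T -> ctr[2]=3
Ev 6: PC=1 idx=1 pred=T actual=T -> ctr[1]=3
Ev 7: PC=1 idx=1 pred=T actual=N -> ctr[1]=2
Ev 8: PC=4 idx=1 pred=T actual=T -> ctr[1]=3
Ev 9: PC=5 idx=2 pred=T actual=T -> ctr[2]=3

Answer: 1 3 3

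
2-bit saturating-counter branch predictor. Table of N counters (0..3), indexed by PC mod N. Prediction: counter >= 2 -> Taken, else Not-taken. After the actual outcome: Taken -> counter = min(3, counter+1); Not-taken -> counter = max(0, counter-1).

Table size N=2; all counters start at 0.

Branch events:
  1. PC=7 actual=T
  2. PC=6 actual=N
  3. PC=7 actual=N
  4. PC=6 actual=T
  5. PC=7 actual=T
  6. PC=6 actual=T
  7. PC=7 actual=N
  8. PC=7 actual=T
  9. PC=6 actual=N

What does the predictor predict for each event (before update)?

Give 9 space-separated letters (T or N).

Answer: N N N N N N N N T

Derivation:
Ev 1: PC=7 idx=1 pred=N actual=T -> ctr[1]=1
Ev 2: PC=6 idx=0 pred=N actual=N -> ctr[0]=0
Ev 3: PC=7 idx=1 pred=N actual=N -> ctr[1]=0
Ev 4: PC=6 idx=0 pred=N actual=T -> ctr[0]=1
Ev 5: PC=7 idx=1 pred=N actual=T -> ctr[1]=1
Ev 6: PC=6 idx=0 pred=N actual=T -> ctr[0]=2
Ev 7: PC=7 idx=1 pred=N actual=N -> ctr[1]=0
Ev 8: PC=7 idx=1 pred=N actual=T -> ctr[1]=1
Ev 9: PC=6 idx=0 pred=T actual=N -> ctr[0]=1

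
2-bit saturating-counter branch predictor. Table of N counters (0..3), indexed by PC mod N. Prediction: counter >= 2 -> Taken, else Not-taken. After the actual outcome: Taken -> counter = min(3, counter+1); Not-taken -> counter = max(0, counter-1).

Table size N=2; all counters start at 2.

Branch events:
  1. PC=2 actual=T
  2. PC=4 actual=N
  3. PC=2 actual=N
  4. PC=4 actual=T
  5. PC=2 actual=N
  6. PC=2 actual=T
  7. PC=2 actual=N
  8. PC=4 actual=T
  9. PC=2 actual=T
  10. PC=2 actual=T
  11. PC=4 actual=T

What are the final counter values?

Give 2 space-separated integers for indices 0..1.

Ev 1: PC=2 idx=0 pred=T actual=T -> ctr[0]=3
Ev 2: PC=4 idx=0 pred=T actual=N -> ctr[0]=2
Ev 3: PC=2 idx=0 pred=T actual=N -> ctr[0]=1
Ev 4: PC=4 idx=0 pred=N actual=T -> ctr[0]=2
Ev 5: PC=2 idx=0 pred=T actual=N -> ctr[0]=1
Ev 6: PC=2 idx=0 pred=N actual=T -> ctr[0]=2
Ev 7: PC=2 idx=0 pred=T actual=N -> ctr[0]=1
Ev 8: PC=4 idx=0 pred=N actual=T -> ctr[0]=2
Ev 9: PC=2 idx=0 pred=T actual=T -> ctr[0]=3
Ev 10: PC=2 idx=0 pred=T actual=T -> ctr[0]=3
Ev 11: PC=4 idx=0 pred=T actual=T -> ctr[0]=3

Answer: 3 2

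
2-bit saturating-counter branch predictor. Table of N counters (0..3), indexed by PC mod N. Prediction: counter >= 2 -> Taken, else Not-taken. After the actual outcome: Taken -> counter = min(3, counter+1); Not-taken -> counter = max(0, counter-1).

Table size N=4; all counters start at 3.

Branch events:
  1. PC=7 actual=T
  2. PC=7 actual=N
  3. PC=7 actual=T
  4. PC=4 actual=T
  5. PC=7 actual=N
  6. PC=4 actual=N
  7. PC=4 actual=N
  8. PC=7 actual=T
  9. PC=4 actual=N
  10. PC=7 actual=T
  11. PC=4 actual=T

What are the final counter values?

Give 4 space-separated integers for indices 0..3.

Ev 1: PC=7 idx=3 pred=T actual=T -> ctr[3]=3
Ev 2: PC=7 idx=3 pred=T actual=N -> ctr[3]=2
Ev 3: PC=7 idx=3 pred=T actual=T -> ctr[3]=3
Ev 4: PC=4 idx=0 pred=T actual=T -> ctr[0]=3
Ev 5: PC=7 idx=3 pred=T actual=N -> ctr[3]=2
Ev 6: PC=4 idx=0 pred=T actual=N -> ctr[0]=2
Ev 7: PC=4 idx=0 pred=T actual=N -> ctr[0]=1
Ev 8: PC=7 idx=3 pred=T actual=T -> ctr[3]=3
Ev 9: PC=4 idx=0 pred=N actual=N -> ctr[0]=0
Ev 10: PC=7 idx=3 pred=T actual=T -> ctr[3]=3
Ev 11: PC=4 idx=0 pred=N actual=T -> ctr[0]=1

Answer: 1 3 3 3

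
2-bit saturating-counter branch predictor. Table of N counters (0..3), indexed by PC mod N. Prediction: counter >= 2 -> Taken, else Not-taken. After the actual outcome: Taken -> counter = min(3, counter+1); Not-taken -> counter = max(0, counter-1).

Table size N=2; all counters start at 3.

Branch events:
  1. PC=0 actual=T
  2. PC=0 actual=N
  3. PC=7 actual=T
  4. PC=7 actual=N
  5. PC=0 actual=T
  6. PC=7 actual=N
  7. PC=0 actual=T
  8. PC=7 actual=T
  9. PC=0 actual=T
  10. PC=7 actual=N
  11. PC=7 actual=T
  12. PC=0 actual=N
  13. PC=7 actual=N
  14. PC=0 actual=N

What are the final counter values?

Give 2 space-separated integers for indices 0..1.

Answer: 1 1

Derivation:
Ev 1: PC=0 idx=0 pred=T actual=T -> ctr[0]=3
Ev 2: PC=0 idx=0 pred=T actual=N -> ctr[0]=2
Ev 3: PC=7 idx=1 pred=T actual=T -> ctr[1]=3
Ev 4: PC=7 idx=1 pred=T actual=N -> ctr[1]=2
Ev 5: PC=0 idx=0 pred=T actual=T -> ctr[0]=3
Ev 6: PC=7 idx=1 pred=T actual=N -> ctr[1]=1
Ev 7: PC=0 idx=0 pred=T actual=T -> ctr[0]=3
Ev 8: PC=7 idx=1 pred=N actual=T -> ctr[1]=2
Ev 9: PC=0 idx=0 pred=T actual=T -> ctr[0]=3
Ev 10: PC=7 idx=1 pred=T actual=N -> ctr[1]=1
Ev 11: PC=7 idx=1 pred=N actual=T -> ctr[1]=2
Ev 12: PC=0 idx=0 pred=T actual=N -> ctr[0]=2
Ev 13: PC=7 idx=1 pred=T actual=N -> ctr[1]=1
Ev 14: PC=0 idx=0 pred=T actual=N -> ctr[0]=1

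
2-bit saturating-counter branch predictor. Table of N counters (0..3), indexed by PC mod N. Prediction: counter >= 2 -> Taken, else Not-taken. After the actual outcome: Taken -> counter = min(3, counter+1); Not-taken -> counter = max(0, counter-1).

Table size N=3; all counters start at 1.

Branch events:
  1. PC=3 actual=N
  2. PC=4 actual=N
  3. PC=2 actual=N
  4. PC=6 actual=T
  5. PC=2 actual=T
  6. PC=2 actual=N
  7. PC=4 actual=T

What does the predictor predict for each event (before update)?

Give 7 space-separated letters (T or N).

Answer: N N N N N N N

Derivation:
Ev 1: PC=3 idx=0 pred=N actual=N -> ctr[0]=0
Ev 2: PC=4 idx=1 pred=N actual=N -> ctr[1]=0
Ev 3: PC=2 idx=2 pred=N actual=N -> ctr[2]=0
Ev 4: PC=6 idx=0 pred=N actual=T -> ctr[0]=1
Ev 5: PC=2 idx=2 pred=N actual=T -> ctr[2]=1
Ev 6: PC=2 idx=2 pred=N actual=N -> ctr[2]=0
Ev 7: PC=4 idx=1 pred=N actual=T -> ctr[1]=1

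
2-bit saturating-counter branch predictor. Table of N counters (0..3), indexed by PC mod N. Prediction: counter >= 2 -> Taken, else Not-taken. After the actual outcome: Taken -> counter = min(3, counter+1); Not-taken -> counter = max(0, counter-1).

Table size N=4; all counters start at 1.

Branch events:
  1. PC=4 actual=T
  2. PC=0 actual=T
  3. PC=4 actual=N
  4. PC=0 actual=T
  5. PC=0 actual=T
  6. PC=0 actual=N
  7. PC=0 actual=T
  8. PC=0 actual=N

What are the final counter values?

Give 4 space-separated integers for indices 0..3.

Answer: 2 1 1 1

Derivation:
Ev 1: PC=4 idx=0 pred=N actual=T -> ctr[0]=2
Ev 2: PC=0 idx=0 pred=T actual=T -> ctr[0]=3
Ev 3: PC=4 idx=0 pred=T actual=N -> ctr[0]=2
Ev 4: PC=0 idx=0 pred=T actual=T -> ctr[0]=3
Ev 5: PC=0 idx=0 pred=T actual=T -> ctr[0]=3
Ev 6: PC=0 idx=0 pred=T actual=N -> ctr[0]=2
Ev 7: PC=0 idx=0 pred=T actual=T -> ctr[0]=3
Ev 8: PC=0 idx=0 pred=T actual=N -> ctr[0]=2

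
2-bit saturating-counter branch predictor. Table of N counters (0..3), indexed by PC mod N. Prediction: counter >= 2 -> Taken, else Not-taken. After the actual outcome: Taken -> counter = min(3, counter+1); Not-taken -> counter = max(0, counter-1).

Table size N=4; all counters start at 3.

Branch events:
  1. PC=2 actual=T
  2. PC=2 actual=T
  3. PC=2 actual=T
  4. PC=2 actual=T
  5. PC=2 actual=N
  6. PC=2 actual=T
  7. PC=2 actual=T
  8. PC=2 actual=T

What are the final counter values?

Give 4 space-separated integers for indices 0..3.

Answer: 3 3 3 3

Derivation:
Ev 1: PC=2 idx=2 pred=T actual=T -> ctr[2]=3
Ev 2: PC=2 idx=2 pred=T actual=T -> ctr[2]=3
Ev 3: PC=2 idx=2 pred=T actual=T -> ctr[2]=3
Ev 4: PC=2 idx=2 pred=T actual=T -> ctr[2]=3
Ev 5: PC=2 idx=2 pred=T actual=N -> ctr[2]=2
Ev 6: PC=2 idx=2 pred=T actual=T -> ctr[2]=3
Ev 7: PC=2 idx=2 pred=T actual=T -> ctr[2]=3
Ev 8: PC=2 idx=2 pred=T actual=T -> ctr[2]=3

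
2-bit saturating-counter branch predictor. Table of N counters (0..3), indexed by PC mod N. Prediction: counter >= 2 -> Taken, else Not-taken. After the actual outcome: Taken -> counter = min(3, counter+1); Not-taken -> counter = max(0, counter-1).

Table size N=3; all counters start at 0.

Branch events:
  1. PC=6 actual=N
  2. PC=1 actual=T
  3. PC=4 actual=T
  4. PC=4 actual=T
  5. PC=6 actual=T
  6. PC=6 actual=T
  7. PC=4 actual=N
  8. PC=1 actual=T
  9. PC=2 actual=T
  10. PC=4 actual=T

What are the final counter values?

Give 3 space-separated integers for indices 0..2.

Ev 1: PC=6 idx=0 pred=N actual=N -> ctr[0]=0
Ev 2: PC=1 idx=1 pred=N actual=T -> ctr[1]=1
Ev 3: PC=4 idx=1 pred=N actual=T -> ctr[1]=2
Ev 4: PC=4 idx=1 pred=T actual=T -> ctr[1]=3
Ev 5: PC=6 idx=0 pred=N actual=T -> ctr[0]=1
Ev 6: PC=6 idx=0 pred=N actual=T -> ctr[0]=2
Ev 7: PC=4 idx=1 pred=T actual=N -> ctr[1]=2
Ev 8: PC=1 idx=1 pred=T actual=T -> ctr[1]=3
Ev 9: PC=2 idx=2 pred=N actual=T -> ctr[2]=1
Ev 10: PC=4 idx=1 pred=T actual=T -> ctr[1]=3

Answer: 2 3 1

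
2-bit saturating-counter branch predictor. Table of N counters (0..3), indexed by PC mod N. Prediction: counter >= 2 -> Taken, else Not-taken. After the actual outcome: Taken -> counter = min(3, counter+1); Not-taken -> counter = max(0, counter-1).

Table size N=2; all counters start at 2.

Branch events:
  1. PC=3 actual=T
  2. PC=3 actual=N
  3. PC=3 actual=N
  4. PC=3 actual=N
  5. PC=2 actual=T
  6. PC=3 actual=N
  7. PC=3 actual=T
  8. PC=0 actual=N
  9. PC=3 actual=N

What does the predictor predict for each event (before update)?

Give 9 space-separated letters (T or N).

Ev 1: PC=3 idx=1 pred=T actual=T -> ctr[1]=3
Ev 2: PC=3 idx=1 pred=T actual=N -> ctr[1]=2
Ev 3: PC=3 idx=1 pred=T actual=N -> ctr[1]=1
Ev 4: PC=3 idx=1 pred=N actual=N -> ctr[1]=0
Ev 5: PC=2 idx=0 pred=T actual=T -> ctr[0]=3
Ev 6: PC=3 idx=1 pred=N actual=N -> ctr[1]=0
Ev 7: PC=3 idx=1 pred=N actual=T -> ctr[1]=1
Ev 8: PC=0 idx=0 pred=T actual=N -> ctr[0]=2
Ev 9: PC=3 idx=1 pred=N actual=N -> ctr[1]=0

Answer: T T T N T N N T N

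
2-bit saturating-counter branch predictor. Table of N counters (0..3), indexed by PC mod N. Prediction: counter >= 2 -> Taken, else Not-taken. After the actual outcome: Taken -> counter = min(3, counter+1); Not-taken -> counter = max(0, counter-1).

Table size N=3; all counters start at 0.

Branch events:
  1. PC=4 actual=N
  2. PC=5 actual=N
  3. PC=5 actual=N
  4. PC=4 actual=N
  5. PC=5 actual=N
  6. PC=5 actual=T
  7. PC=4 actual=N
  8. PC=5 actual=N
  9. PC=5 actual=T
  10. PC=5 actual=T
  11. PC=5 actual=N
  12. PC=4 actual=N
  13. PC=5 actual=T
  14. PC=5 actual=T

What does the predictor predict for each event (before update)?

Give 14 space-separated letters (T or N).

Answer: N N N N N N N N N N T N N T

Derivation:
Ev 1: PC=4 idx=1 pred=N actual=N -> ctr[1]=0
Ev 2: PC=5 idx=2 pred=N actual=N -> ctr[2]=0
Ev 3: PC=5 idx=2 pred=N actual=N -> ctr[2]=0
Ev 4: PC=4 idx=1 pred=N actual=N -> ctr[1]=0
Ev 5: PC=5 idx=2 pred=N actual=N -> ctr[2]=0
Ev 6: PC=5 idx=2 pred=N actual=T -> ctr[2]=1
Ev 7: PC=4 idx=1 pred=N actual=N -> ctr[1]=0
Ev 8: PC=5 idx=2 pred=N actual=N -> ctr[2]=0
Ev 9: PC=5 idx=2 pred=N actual=T -> ctr[2]=1
Ev 10: PC=5 idx=2 pred=N actual=T -> ctr[2]=2
Ev 11: PC=5 idx=2 pred=T actual=N -> ctr[2]=1
Ev 12: PC=4 idx=1 pred=N actual=N -> ctr[1]=0
Ev 13: PC=5 idx=2 pred=N actual=T -> ctr[2]=2
Ev 14: PC=5 idx=2 pred=T actual=T -> ctr[2]=3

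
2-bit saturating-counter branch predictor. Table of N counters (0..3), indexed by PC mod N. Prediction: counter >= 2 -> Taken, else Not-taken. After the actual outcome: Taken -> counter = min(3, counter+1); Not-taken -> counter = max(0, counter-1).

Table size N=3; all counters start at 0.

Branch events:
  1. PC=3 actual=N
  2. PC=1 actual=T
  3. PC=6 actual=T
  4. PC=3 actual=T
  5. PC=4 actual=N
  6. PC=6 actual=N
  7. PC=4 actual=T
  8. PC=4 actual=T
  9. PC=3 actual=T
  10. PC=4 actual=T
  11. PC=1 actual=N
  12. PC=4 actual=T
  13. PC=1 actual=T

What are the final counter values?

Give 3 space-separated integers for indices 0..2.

Ev 1: PC=3 idx=0 pred=N actual=N -> ctr[0]=0
Ev 2: PC=1 idx=1 pred=N actual=T -> ctr[1]=1
Ev 3: PC=6 idx=0 pred=N actual=T -> ctr[0]=1
Ev 4: PC=3 idx=0 pred=N actual=T -> ctr[0]=2
Ev 5: PC=4 idx=1 pred=N actual=N -> ctr[1]=0
Ev 6: PC=6 idx=0 pred=T actual=N -> ctr[0]=1
Ev 7: PC=4 idx=1 pred=N actual=T -> ctr[1]=1
Ev 8: PC=4 idx=1 pred=N actual=T -> ctr[1]=2
Ev 9: PC=3 idx=0 pred=N actual=T -> ctr[0]=2
Ev 10: PC=4 idx=1 pred=T actual=T -> ctr[1]=3
Ev 11: PC=1 idx=1 pred=T actual=N -> ctr[1]=2
Ev 12: PC=4 idx=1 pred=T actual=T -> ctr[1]=3
Ev 13: PC=1 idx=1 pred=T actual=T -> ctr[1]=3

Answer: 2 3 0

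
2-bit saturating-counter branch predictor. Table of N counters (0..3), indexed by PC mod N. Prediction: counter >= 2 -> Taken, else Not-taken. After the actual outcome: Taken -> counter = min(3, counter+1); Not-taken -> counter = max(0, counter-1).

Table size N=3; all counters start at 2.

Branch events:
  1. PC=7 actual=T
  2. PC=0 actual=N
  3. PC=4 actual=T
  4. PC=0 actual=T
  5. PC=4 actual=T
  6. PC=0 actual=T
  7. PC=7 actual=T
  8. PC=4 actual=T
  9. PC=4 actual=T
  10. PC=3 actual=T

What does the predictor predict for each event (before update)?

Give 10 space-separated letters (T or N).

Ev 1: PC=7 idx=1 pred=T actual=T -> ctr[1]=3
Ev 2: PC=0 idx=0 pred=T actual=N -> ctr[0]=1
Ev 3: PC=4 idx=1 pred=T actual=T -> ctr[1]=3
Ev 4: PC=0 idx=0 pred=N actual=T -> ctr[0]=2
Ev 5: PC=4 idx=1 pred=T actual=T -> ctr[1]=3
Ev 6: PC=0 idx=0 pred=T actual=T -> ctr[0]=3
Ev 7: PC=7 idx=1 pred=T actual=T -> ctr[1]=3
Ev 8: PC=4 idx=1 pred=T actual=T -> ctr[1]=3
Ev 9: PC=4 idx=1 pred=T actual=T -> ctr[1]=3
Ev 10: PC=3 idx=0 pred=T actual=T -> ctr[0]=3

Answer: T T T N T T T T T T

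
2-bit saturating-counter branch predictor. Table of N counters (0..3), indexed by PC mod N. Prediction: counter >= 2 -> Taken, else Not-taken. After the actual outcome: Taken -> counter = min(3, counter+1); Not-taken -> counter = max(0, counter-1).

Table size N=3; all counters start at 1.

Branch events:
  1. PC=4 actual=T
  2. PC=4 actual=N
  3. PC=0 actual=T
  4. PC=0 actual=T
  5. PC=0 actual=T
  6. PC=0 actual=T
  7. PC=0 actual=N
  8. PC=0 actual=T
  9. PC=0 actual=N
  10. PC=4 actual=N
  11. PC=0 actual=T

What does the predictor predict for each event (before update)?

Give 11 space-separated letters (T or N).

Answer: N T N T T T T T T N T

Derivation:
Ev 1: PC=4 idx=1 pred=N actual=T -> ctr[1]=2
Ev 2: PC=4 idx=1 pred=T actual=N -> ctr[1]=1
Ev 3: PC=0 idx=0 pred=N actual=T -> ctr[0]=2
Ev 4: PC=0 idx=0 pred=T actual=T -> ctr[0]=3
Ev 5: PC=0 idx=0 pred=T actual=T -> ctr[0]=3
Ev 6: PC=0 idx=0 pred=T actual=T -> ctr[0]=3
Ev 7: PC=0 idx=0 pred=T actual=N -> ctr[0]=2
Ev 8: PC=0 idx=0 pred=T actual=T -> ctr[0]=3
Ev 9: PC=0 idx=0 pred=T actual=N -> ctr[0]=2
Ev 10: PC=4 idx=1 pred=N actual=N -> ctr[1]=0
Ev 11: PC=0 idx=0 pred=T actual=T -> ctr[0]=3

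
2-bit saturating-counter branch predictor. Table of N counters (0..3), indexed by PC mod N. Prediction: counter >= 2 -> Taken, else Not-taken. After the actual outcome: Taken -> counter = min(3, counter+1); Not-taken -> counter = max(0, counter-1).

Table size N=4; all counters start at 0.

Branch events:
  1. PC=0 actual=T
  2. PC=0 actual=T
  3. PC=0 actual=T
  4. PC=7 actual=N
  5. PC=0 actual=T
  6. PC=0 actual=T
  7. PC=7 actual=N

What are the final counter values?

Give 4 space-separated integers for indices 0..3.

Ev 1: PC=0 idx=0 pred=N actual=T -> ctr[0]=1
Ev 2: PC=0 idx=0 pred=N actual=T -> ctr[0]=2
Ev 3: PC=0 idx=0 pred=T actual=T -> ctr[0]=3
Ev 4: PC=7 idx=3 pred=N actual=N -> ctr[3]=0
Ev 5: PC=0 idx=0 pred=T actual=T -> ctr[0]=3
Ev 6: PC=0 idx=0 pred=T actual=T -> ctr[0]=3
Ev 7: PC=7 idx=3 pred=N actual=N -> ctr[3]=0

Answer: 3 0 0 0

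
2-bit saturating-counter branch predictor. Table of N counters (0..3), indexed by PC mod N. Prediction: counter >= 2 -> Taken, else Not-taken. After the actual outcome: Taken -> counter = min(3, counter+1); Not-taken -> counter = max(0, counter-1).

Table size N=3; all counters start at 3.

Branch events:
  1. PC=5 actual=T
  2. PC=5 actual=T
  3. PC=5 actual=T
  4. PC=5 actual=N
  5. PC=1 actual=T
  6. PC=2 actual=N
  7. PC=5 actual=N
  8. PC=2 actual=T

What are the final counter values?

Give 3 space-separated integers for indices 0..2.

Answer: 3 3 1

Derivation:
Ev 1: PC=5 idx=2 pred=T actual=T -> ctr[2]=3
Ev 2: PC=5 idx=2 pred=T actual=T -> ctr[2]=3
Ev 3: PC=5 idx=2 pred=T actual=T -> ctr[2]=3
Ev 4: PC=5 idx=2 pred=T actual=N -> ctr[2]=2
Ev 5: PC=1 idx=1 pred=T actual=T -> ctr[1]=3
Ev 6: PC=2 idx=2 pred=T actual=N -> ctr[2]=1
Ev 7: PC=5 idx=2 pred=N actual=N -> ctr[2]=0
Ev 8: PC=2 idx=2 pred=N actual=T -> ctr[2]=1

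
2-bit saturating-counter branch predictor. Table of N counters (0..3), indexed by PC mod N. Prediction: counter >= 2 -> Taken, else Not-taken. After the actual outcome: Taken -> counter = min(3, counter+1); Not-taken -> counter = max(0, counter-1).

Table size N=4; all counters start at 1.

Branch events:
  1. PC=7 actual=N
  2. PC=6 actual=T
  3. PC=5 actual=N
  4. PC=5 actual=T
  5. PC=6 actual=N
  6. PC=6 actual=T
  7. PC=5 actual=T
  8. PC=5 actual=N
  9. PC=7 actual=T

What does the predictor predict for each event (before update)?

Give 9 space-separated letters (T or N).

Answer: N N N N T N N T N

Derivation:
Ev 1: PC=7 idx=3 pred=N actual=N -> ctr[3]=0
Ev 2: PC=6 idx=2 pred=N actual=T -> ctr[2]=2
Ev 3: PC=5 idx=1 pred=N actual=N -> ctr[1]=0
Ev 4: PC=5 idx=1 pred=N actual=T -> ctr[1]=1
Ev 5: PC=6 idx=2 pred=T actual=N -> ctr[2]=1
Ev 6: PC=6 idx=2 pred=N actual=T -> ctr[2]=2
Ev 7: PC=5 idx=1 pred=N actual=T -> ctr[1]=2
Ev 8: PC=5 idx=1 pred=T actual=N -> ctr[1]=1
Ev 9: PC=7 idx=3 pred=N actual=T -> ctr[3]=1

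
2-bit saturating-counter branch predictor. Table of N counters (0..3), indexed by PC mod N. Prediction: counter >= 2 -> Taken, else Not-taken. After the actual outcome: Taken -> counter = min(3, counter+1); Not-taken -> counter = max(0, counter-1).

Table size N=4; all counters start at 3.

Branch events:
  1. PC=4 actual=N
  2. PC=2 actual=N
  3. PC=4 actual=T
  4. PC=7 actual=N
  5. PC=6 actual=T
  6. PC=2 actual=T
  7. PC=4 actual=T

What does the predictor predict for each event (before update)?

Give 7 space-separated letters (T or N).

Ev 1: PC=4 idx=0 pred=T actual=N -> ctr[0]=2
Ev 2: PC=2 idx=2 pred=T actual=N -> ctr[2]=2
Ev 3: PC=4 idx=0 pred=T actual=T -> ctr[0]=3
Ev 4: PC=7 idx=3 pred=T actual=N -> ctr[3]=2
Ev 5: PC=6 idx=2 pred=T actual=T -> ctr[2]=3
Ev 6: PC=2 idx=2 pred=T actual=T -> ctr[2]=3
Ev 7: PC=4 idx=0 pred=T actual=T -> ctr[0]=3

Answer: T T T T T T T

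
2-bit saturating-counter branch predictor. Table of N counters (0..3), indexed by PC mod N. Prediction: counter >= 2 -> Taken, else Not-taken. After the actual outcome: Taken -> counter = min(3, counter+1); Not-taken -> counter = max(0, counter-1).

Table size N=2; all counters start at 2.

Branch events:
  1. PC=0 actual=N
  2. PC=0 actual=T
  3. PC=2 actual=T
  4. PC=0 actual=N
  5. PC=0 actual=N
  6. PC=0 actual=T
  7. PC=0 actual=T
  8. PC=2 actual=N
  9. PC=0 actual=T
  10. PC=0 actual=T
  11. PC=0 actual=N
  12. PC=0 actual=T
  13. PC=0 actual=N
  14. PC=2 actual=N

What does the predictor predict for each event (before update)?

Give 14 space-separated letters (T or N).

Answer: T N T T T N T T T T T T T T

Derivation:
Ev 1: PC=0 idx=0 pred=T actual=N -> ctr[0]=1
Ev 2: PC=0 idx=0 pred=N actual=T -> ctr[0]=2
Ev 3: PC=2 idx=0 pred=T actual=T -> ctr[0]=3
Ev 4: PC=0 idx=0 pred=T actual=N -> ctr[0]=2
Ev 5: PC=0 idx=0 pred=T actual=N -> ctr[0]=1
Ev 6: PC=0 idx=0 pred=N actual=T -> ctr[0]=2
Ev 7: PC=0 idx=0 pred=T actual=T -> ctr[0]=3
Ev 8: PC=2 idx=0 pred=T actual=N -> ctr[0]=2
Ev 9: PC=0 idx=0 pred=T actual=T -> ctr[0]=3
Ev 10: PC=0 idx=0 pred=T actual=T -> ctr[0]=3
Ev 11: PC=0 idx=0 pred=T actual=N -> ctr[0]=2
Ev 12: PC=0 idx=0 pred=T actual=T -> ctr[0]=3
Ev 13: PC=0 idx=0 pred=T actual=N -> ctr[0]=2
Ev 14: PC=2 idx=0 pred=T actual=N -> ctr[0]=1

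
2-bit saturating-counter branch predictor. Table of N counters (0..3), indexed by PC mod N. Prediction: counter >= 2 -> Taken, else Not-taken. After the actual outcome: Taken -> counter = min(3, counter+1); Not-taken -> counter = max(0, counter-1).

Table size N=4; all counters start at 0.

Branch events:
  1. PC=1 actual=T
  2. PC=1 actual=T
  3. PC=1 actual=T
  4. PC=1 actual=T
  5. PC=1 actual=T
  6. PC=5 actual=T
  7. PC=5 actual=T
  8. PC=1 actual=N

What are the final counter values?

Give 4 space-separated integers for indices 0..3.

Answer: 0 2 0 0

Derivation:
Ev 1: PC=1 idx=1 pred=N actual=T -> ctr[1]=1
Ev 2: PC=1 idx=1 pred=N actual=T -> ctr[1]=2
Ev 3: PC=1 idx=1 pred=T actual=T -> ctr[1]=3
Ev 4: PC=1 idx=1 pred=T actual=T -> ctr[1]=3
Ev 5: PC=1 idx=1 pred=T actual=T -> ctr[1]=3
Ev 6: PC=5 idx=1 pred=T actual=T -> ctr[1]=3
Ev 7: PC=5 idx=1 pred=T actual=T -> ctr[1]=3
Ev 8: PC=1 idx=1 pred=T actual=N -> ctr[1]=2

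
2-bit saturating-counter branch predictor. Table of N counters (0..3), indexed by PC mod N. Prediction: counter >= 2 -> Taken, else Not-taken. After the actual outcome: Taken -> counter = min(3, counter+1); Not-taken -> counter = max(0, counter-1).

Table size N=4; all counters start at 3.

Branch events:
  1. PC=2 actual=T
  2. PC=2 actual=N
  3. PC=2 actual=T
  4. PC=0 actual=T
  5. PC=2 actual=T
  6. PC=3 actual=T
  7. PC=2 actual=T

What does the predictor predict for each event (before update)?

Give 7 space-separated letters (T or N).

Ev 1: PC=2 idx=2 pred=T actual=T -> ctr[2]=3
Ev 2: PC=2 idx=2 pred=T actual=N -> ctr[2]=2
Ev 3: PC=2 idx=2 pred=T actual=T -> ctr[2]=3
Ev 4: PC=0 idx=0 pred=T actual=T -> ctr[0]=3
Ev 5: PC=2 idx=2 pred=T actual=T -> ctr[2]=3
Ev 6: PC=3 idx=3 pred=T actual=T -> ctr[3]=3
Ev 7: PC=2 idx=2 pred=T actual=T -> ctr[2]=3

Answer: T T T T T T T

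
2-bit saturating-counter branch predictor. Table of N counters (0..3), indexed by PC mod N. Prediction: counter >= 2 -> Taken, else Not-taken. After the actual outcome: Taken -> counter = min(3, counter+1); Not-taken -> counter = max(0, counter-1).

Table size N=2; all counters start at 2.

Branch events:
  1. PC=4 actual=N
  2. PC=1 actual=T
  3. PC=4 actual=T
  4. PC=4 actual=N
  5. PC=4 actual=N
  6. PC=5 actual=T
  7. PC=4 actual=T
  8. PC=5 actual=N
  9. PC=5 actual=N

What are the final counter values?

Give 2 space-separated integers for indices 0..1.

Answer: 1 1

Derivation:
Ev 1: PC=4 idx=0 pred=T actual=N -> ctr[0]=1
Ev 2: PC=1 idx=1 pred=T actual=T -> ctr[1]=3
Ev 3: PC=4 idx=0 pred=N actual=T -> ctr[0]=2
Ev 4: PC=4 idx=0 pred=T actual=N -> ctr[0]=1
Ev 5: PC=4 idx=0 pred=N actual=N -> ctr[0]=0
Ev 6: PC=5 idx=1 pred=T actual=T -> ctr[1]=3
Ev 7: PC=4 idx=0 pred=N actual=T -> ctr[0]=1
Ev 8: PC=5 idx=1 pred=T actual=N -> ctr[1]=2
Ev 9: PC=5 idx=1 pred=T actual=N -> ctr[1]=1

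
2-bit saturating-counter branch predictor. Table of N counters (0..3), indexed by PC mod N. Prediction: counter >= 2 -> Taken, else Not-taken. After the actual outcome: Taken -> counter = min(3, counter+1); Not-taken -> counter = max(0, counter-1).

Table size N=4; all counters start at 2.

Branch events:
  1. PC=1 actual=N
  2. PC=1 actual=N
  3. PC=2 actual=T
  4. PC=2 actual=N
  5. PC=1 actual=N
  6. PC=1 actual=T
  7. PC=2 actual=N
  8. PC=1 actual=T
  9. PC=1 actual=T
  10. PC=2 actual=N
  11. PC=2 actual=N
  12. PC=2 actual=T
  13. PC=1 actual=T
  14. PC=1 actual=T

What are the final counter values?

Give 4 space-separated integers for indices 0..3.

Ev 1: PC=1 idx=1 pred=T actual=N -> ctr[1]=1
Ev 2: PC=1 idx=1 pred=N actual=N -> ctr[1]=0
Ev 3: PC=2 idx=2 pred=T actual=T -> ctr[2]=3
Ev 4: PC=2 idx=2 pred=T actual=N -> ctr[2]=2
Ev 5: PC=1 idx=1 pred=N actual=N -> ctr[1]=0
Ev 6: PC=1 idx=1 pred=N actual=T -> ctr[1]=1
Ev 7: PC=2 idx=2 pred=T actual=N -> ctr[2]=1
Ev 8: PC=1 idx=1 pred=N actual=T -> ctr[1]=2
Ev 9: PC=1 idx=1 pred=T actual=T -> ctr[1]=3
Ev 10: PC=2 idx=2 pred=N actual=N -> ctr[2]=0
Ev 11: PC=2 idx=2 pred=N actual=N -> ctr[2]=0
Ev 12: PC=2 idx=2 pred=N actual=T -> ctr[2]=1
Ev 13: PC=1 idx=1 pred=T actual=T -> ctr[1]=3
Ev 14: PC=1 idx=1 pred=T actual=T -> ctr[1]=3

Answer: 2 3 1 2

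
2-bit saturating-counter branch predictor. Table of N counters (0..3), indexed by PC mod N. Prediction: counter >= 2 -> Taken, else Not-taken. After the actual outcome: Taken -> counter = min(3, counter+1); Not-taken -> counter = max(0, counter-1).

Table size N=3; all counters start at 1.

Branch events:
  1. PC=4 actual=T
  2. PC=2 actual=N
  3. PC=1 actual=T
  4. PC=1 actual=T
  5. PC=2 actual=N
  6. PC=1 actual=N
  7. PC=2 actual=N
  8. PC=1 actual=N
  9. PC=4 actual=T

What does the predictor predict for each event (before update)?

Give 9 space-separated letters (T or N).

Ev 1: PC=4 idx=1 pred=N actual=T -> ctr[1]=2
Ev 2: PC=2 idx=2 pred=N actual=N -> ctr[2]=0
Ev 3: PC=1 idx=1 pred=T actual=T -> ctr[1]=3
Ev 4: PC=1 idx=1 pred=T actual=T -> ctr[1]=3
Ev 5: PC=2 idx=2 pred=N actual=N -> ctr[2]=0
Ev 6: PC=1 idx=1 pred=T actual=N -> ctr[1]=2
Ev 7: PC=2 idx=2 pred=N actual=N -> ctr[2]=0
Ev 8: PC=1 idx=1 pred=T actual=N -> ctr[1]=1
Ev 9: PC=4 idx=1 pred=N actual=T -> ctr[1]=2

Answer: N N T T N T N T N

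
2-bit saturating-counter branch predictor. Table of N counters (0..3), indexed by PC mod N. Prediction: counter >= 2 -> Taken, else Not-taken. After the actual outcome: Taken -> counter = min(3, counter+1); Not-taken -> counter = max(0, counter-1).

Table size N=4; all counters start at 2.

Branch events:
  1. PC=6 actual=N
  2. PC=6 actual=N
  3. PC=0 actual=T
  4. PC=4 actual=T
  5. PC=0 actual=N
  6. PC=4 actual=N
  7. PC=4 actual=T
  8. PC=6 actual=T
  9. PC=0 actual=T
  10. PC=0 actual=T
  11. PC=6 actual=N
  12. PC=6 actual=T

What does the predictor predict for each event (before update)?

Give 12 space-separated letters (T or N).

Ev 1: PC=6 idx=2 pred=T actual=N -> ctr[2]=1
Ev 2: PC=6 idx=2 pred=N actual=N -> ctr[2]=0
Ev 3: PC=0 idx=0 pred=T actual=T -> ctr[0]=3
Ev 4: PC=4 idx=0 pred=T actual=T -> ctr[0]=3
Ev 5: PC=0 idx=0 pred=T actual=N -> ctr[0]=2
Ev 6: PC=4 idx=0 pred=T actual=N -> ctr[0]=1
Ev 7: PC=4 idx=0 pred=N actual=T -> ctr[0]=2
Ev 8: PC=6 idx=2 pred=N actual=T -> ctr[2]=1
Ev 9: PC=0 idx=0 pred=T actual=T -> ctr[0]=3
Ev 10: PC=0 idx=0 pred=T actual=T -> ctr[0]=3
Ev 11: PC=6 idx=2 pred=N actual=N -> ctr[2]=0
Ev 12: PC=6 idx=2 pred=N actual=T -> ctr[2]=1

Answer: T N T T T T N N T T N N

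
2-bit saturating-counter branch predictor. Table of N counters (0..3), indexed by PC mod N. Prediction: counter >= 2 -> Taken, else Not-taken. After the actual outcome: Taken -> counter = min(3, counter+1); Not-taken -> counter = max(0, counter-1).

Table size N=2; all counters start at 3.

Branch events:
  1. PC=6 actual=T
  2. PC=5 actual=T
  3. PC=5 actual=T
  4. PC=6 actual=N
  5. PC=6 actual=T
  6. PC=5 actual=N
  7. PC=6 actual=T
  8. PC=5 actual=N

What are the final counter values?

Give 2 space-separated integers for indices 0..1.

Ev 1: PC=6 idx=0 pred=T actual=T -> ctr[0]=3
Ev 2: PC=5 idx=1 pred=T actual=T -> ctr[1]=3
Ev 3: PC=5 idx=1 pred=T actual=T -> ctr[1]=3
Ev 4: PC=6 idx=0 pred=T actual=N -> ctr[0]=2
Ev 5: PC=6 idx=0 pred=T actual=T -> ctr[0]=3
Ev 6: PC=5 idx=1 pred=T actual=N -> ctr[1]=2
Ev 7: PC=6 idx=0 pred=T actual=T -> ctr[0]=3
Ev 8: PC=5 idx=1 pred=T actual=N -> ctr[1]=1

Answer: 3 1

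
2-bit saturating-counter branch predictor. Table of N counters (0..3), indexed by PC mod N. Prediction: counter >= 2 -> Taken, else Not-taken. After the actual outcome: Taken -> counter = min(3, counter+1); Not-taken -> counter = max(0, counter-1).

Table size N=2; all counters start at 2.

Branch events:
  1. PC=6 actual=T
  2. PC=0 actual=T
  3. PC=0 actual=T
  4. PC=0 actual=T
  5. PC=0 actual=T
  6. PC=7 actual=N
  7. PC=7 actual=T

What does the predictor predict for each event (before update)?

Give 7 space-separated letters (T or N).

Answer: T T T T T T N

Derivation:
Ev 1: PC=6 idx=0 pred=T actual=T -> ctr[0]=3
Ev 2: PC=0 idx=0 pred=T actual=T -> ctr[0]=3
Ev 3: PC=0 idx=0 pred=T actual=T -> ctr[0]=3
Ev 4: PC=0 idx=0 pred=T actual=T -> ctr[0]=3
Ev 5: PC=0 idx=0 pred=T actual=T -> ctr[0]=3
Ev 6: PC=7 idx=1 pred=T actual=N -> ctr[1]=1
Ev 7: PC=7 idx=1 pred=N actual=T -> ctr[1]=2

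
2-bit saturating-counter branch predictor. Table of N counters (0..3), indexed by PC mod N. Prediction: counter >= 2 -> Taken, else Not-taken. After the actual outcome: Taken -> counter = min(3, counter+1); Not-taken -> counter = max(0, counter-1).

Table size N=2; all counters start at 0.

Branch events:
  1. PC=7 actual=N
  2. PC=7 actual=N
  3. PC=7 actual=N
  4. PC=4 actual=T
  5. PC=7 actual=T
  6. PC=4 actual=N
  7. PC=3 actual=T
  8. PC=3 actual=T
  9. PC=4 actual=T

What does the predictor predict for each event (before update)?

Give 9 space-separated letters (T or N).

Answer: N N N N N N N T N

Derivation:
Ev 1: PC=7 idx=1 pred=N actual=N -> ctr[1]=0
Ev 2: PC=7 idx=1 pred=N actual=N -> ctr[1]=0
Ev 3: PC=7 idx=1 pred=N actual=N -> ctr[1]=0
Ev 4: PC=4 idx=0 pred=N actual=T -> ctr[0]=1
Ev 5: PC=7 idx=1 pred=N actual=T -> ctr[1]=1
Ev 6: PC=4 idx=0 pred=N actual=N -> ctr[0]=0
Ev 7: PC=3 idx=1 pred=N actual=T -> ctr[1]=2
Ev 8: PC=3 idx=1 pred=T actual=T -> ctr[1]=3
Ev 9: PC=4 idx=0 pred=N actual=T -> ctr[0]=1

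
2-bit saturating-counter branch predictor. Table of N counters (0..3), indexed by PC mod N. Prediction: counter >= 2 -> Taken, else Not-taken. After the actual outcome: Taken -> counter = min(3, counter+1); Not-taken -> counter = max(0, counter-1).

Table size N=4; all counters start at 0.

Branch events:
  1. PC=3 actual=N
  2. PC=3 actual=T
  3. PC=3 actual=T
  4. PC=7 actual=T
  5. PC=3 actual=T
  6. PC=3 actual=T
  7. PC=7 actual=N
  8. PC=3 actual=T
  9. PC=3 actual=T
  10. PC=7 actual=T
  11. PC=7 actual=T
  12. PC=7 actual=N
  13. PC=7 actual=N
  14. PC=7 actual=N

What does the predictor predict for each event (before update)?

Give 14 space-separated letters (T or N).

Answer: N N N T T T T T T T T T T N

Derivation:
Ev 1: PC=3 idx=3 pred=N actual=N -> ctr[3]=0
Ev 2: PC=3 idx=3 pred=N actual=T -> ctr[3]=1
Ev 3: PC=3 idx=3 pred=N actual=T -> ctr[3]=2
Ev 4: PC=7 idx=3 pred=T actual=T -> ctr[3]=3
Ev 5: PC=3 idx=3 pred=T actual=T -> ctr[3]=3
Ev 6: PC=3 idx=3 pred=T actual=T -> ctr[3]=3
Ev 7: PC=7 idx=3 pred=T actual=N -> ctr[3]=2
Ev 8: PC=3 idx=3 pred=T actual=T -> ctr[3]=3
Ev 9: PC=3 idx=3 pred=T actual=T -> ctr[3]=3
Ev 10: PC=7 idx=3 pred=T actual=T -> ctr[3]=3
Ev 11: PC=7 idx=3 pred=T actual=T -> ctr[3]=3
Ev 12: PC=7 idx=3 pred=T actual=N -> ctr[3]=2
Ev 13: PC=7 idx=3 pred=T actual=N -> ctr[3]=1
Ev 14: PC=7 idx=3 pred=N actual=N -> ctr[3]=0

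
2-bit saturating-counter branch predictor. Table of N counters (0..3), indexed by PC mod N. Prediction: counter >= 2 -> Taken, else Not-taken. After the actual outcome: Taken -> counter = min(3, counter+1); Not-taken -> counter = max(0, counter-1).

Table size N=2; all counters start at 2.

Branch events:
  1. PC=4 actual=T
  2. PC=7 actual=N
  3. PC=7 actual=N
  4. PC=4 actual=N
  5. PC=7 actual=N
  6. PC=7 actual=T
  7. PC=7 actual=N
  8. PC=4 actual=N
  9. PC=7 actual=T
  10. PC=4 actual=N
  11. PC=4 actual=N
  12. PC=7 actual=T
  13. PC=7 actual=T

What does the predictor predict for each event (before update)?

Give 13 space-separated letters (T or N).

Ev 1: PC=4 idx=0 pred=T actual=T -> ctr[0]=3
Ev 2: PC=7 idx=1 pred=T actual=N -> ctr[1]=1
Ev 3: PC=7 idx=1 pred=N actual=N -> ctr[1]=0
Ev 4: PC=4 idx=0 pred=T actual=N -> ctr[0]=2
Ev 5: PC=7 idx=1 pred=N actual=N -> ctr[1]=0
Ev 6: PC=7 idx=1 pred=N actual=T -> ctr[1]=1
Ev 7: PC=7 idx=1 pred=N actual=N -> ctr[1]=0
Ev 8: PC=4 idx=0 pred=T actual=N -> ctr[0]=1
Ev 9: PC=7 idx=1 pred=N actual=T -> ctr[1]=1
Ev 10: PC=4 idx=0 pred=N actual=N -> ctr[0]=0
Ev 11: PC=4 idx=0 pred=N actual=N -> ctr[0]=0
Ev 12: PC=7 idx=1 pred=N actual=T -> ctr[1]=2
Ev 13: PC=7 idx=1 pred=T actual=T -> ctr[1]=3

Answer: T T N T N N N T N N N N T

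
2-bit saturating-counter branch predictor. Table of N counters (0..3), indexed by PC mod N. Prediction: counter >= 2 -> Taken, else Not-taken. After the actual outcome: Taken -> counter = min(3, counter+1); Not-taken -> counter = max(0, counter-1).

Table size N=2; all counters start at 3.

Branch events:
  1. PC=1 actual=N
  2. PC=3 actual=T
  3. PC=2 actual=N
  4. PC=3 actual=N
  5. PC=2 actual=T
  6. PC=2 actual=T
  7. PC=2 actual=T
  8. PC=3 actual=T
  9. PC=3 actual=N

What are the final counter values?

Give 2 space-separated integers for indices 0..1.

Answer: 3 2

Derivation:
Ev 1: PC=1 idx=1 pred=T actual=N -> ctr[1]=2
Ev 2: PC=3 idx=1 pred=T actual=T -> ctr[1]=3
Ev 3: PC=2 idx=0 pred=T actual=N -> ctr[0]=2
Ev 4: PC=3 idx=1 pred=T actual=N -> ctr[1]=2
Ev 5: PC=2 idx=0 pred=T actual=T -> ctr[0]=3
Ev 6: PC=2 idx=0 pred=T actual=T -> ctr[0]=3
Ev 7: PC=2 idx=0 pred=T actual=T -> ctr[0]=3
Ev 8: PC=3 idx=1 pred=T actual=T -> ctr[1]=3
Ev 9: PC=3 idx=1 pred=T actual=N -> ctr[1]=2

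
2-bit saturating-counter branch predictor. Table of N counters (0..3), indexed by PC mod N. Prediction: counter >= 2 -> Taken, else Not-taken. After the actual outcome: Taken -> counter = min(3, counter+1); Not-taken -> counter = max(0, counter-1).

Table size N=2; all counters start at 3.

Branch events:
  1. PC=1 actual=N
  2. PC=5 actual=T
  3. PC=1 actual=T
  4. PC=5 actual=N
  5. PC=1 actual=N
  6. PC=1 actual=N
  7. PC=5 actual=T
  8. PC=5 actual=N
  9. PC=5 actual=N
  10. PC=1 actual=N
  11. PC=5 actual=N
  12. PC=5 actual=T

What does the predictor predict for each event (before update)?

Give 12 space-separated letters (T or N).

Answer: T T T T T N N N N N N N

Derivation:
Ev 1: PC=1 idx=1 pred=T actual=N -> ctr[1]=2
Ev 2: PC=5 idx=1 pred=T actual=T -> ctr[1]=3
Ev 3: PC=1 idx=1 pred=T actual=T -> ctr[1]=3
Ev 4: PC=5 idx=1 pred=T actual=N -> ctr[1]=2
Ev 5: PC=1 idx=1 pred=T actual=N -> ctr[1]=1
Ev 6: PC=1 idx=1 pred=N actual=N -> ctr[1]=0
Ev 7: PC=5 idx=1 pred=N actual=T -> ctr[1]=1
Ev 8: PC=5 idx=1 pred=N actual=N -> ctr[1]=0
Ev 9: PC=5 idx=1 pred=N actual=N -> ctr[1]=0
Ev 10: PC=1 idx=1 pred=N actual=N -> ctr[1]=0
Ev 11: PC=5 idx=1 pred=N actual=N -> ctr[1]=0
Ev 12: PC=5 idx=1 pred=N actual=T -> ctr[1]=1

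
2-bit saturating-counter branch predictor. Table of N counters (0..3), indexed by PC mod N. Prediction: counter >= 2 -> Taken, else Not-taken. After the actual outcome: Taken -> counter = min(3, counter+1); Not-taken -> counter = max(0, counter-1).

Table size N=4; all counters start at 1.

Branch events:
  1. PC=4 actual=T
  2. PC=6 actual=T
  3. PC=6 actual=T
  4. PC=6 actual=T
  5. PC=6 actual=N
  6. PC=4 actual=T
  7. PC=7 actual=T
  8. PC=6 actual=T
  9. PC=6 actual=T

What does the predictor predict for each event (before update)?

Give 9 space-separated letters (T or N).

Answer: N N T T T T N T T

Derivation:
Ev 1: PC=4 idx=0 pred=N actual=T -> ctr[0]=2
Ev 2: PC=6 idx=2 pred=N actual=T -> ctr[2]=2
Ev 3: PC=6 idx=2 pred=T actual=T -> ctr[2]=3
Ev 4: PC=6 idx=2 pred=T actual=T -> ctr[2]=3
Ev 5: PC=6 idx=2 pred=T actual=N -> ctr[2]=2
Ev 6: PC=4 idx=0 pred=T actual=T -> ctr[0]=3
Ev 7: PC=7 idx=3 pred=N actual=T -> ctr[3]=2
Ev 8: PC=6 idx=2 pred=T actual=T -> ctr[2]=3
Ev 9: PC=6 idx=2 pred=T actual=T -> ctr[2]=3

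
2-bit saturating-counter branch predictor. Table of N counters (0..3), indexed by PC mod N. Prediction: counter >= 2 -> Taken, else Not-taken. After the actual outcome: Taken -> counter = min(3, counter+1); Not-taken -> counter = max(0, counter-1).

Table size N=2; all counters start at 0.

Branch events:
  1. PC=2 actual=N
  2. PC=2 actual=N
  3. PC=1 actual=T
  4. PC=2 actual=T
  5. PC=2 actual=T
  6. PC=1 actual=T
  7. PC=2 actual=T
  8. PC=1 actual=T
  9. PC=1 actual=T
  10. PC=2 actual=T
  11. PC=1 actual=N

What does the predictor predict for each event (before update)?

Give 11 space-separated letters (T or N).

Answer: N N N N N N T T T T T

Derivation:
Ev 1: PC=2 idx=0 pred=N actual=N -> ctr[0]=0
Ev 2: PC=2 idx=0 pred=N actual=N -> ctr[0]=0
Ev 3: PC=1 idx=1 pred=N actual=T -> ctr[1]=1
Ev 4: PC=2 idx=0 pred=N actual=T -> ctr[0]=1
Ev 5: PC=2 idx=0 pred=N actual=T -> ctr[0]=2
Ev 6: PC=1 idx=1 pred=N actual=T -> ctr[1]=2
Ev 7: PC=2 idx=0 pred=T actual=T -> ctr[0]=3
Ev 8: PC=1 idx=1 pred=T actual=T -> ctr[1]=3
Ev 9: PC=1 idx=1 pred=T actual=T -> ctr[1]=3
Ev 10: PC=2 idx=0 pred=T actual=T -> ctr[0]=3
Ev 11: PC=1 idx=1 pred=T actual=N -> ctr[1]=2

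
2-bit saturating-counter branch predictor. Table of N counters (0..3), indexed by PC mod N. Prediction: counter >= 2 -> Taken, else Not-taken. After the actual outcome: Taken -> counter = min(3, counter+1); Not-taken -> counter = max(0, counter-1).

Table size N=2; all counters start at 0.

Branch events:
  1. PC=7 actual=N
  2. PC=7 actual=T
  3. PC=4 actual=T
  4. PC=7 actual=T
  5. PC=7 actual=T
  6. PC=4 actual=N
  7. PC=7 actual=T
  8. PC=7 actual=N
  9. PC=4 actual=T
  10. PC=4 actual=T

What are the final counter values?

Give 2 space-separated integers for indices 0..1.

Answer: 2 2

Derivation:
Ev 1: PC=7 idx=1 pred=N actual=N -> ctr[1]=0
Ev 2: PC=7 idx=1 pred=N actual=T -> ctr[1]=1
Ev 3: PC=4 idx=0 pred=N actual=T -> ctr[0]=1
Ev 4: PC=7 idx=1 pred=N actual=T -> ctr[1]=2
Ev 5: PC=7 idx=1 pred=T actual=T -> ctr[1]=3
Ev 6: PC=4 idx=0 pred=N actual=N -> ctr[0]=0
Ev 7: PC=7 idx=1 pred=T actual=T -> ctr[1]=3
Ev 8: PC=7 idx=1 pred=T actual=N -> ctr[1]=2
Ev 9: PC=4 idx=0 pred=N actual=T -> ctr[0]=1
Ev 10: PC=4 idx=0 pred=N actual=T -> ctr[0]=2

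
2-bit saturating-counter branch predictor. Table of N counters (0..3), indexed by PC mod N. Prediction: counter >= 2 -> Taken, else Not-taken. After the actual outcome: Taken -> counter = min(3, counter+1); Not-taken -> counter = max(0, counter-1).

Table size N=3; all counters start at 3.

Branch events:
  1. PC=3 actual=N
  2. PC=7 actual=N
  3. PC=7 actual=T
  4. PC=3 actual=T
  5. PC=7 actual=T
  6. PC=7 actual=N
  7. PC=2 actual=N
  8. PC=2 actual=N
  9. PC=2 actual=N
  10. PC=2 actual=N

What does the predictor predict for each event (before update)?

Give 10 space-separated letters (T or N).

Ev 1: PC=3 idx=0 pred=T actual=N -> ctr[0]=2
Ev 2: PC=7 idx=1 pred=T actual=N -> ctr[1]=2
Ev 3: PC=7 idx=1 pred=T actual=T -> ctr[1]=3
Ev 4: PC=3 idx=0 pred=T actual=T -> ctr[0]=3
Ev 5: PC=7 idx=1 pred=T actual=T -> ctr[1]=3
Ev 6: PC=7 idx=1 pred=T actual=N -> ctr[1]=2
Ev 7: PC=2 idx=2 pred=T actual=N -> ctr[2]=2
Ev 8: PC=2 idx=2 pred=T actual=N -> ctr[2]=1
Ev 9: PC=2 idx=2 pred=N actual=N -> ctr[2]=0
Ev 10: PC=2 idx=2 pred=N actual=N -> ctr[2]=0

Answer: T T T T T T T T N N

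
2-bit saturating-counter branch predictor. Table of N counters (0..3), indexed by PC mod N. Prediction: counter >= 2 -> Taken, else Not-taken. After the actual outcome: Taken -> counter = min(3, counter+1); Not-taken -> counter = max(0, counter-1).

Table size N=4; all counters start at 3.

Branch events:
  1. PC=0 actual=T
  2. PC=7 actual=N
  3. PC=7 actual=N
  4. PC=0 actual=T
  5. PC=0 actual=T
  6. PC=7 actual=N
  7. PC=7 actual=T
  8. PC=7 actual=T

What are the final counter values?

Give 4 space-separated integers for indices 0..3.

Ev 1: PC=0 idx=0 pred=T actual=T -> ctr[0]=3
Ev 2: PC=7 idx=3 pred=T actual=N -> ctr[3]=2
Ev 3: PC=7 idx=3 pred=T actual=N -> ctr[3]=1
Ev 4: PC=0 idx=0 pred=T actual=T -> ctr[0]=3
Ev 5: PC=0 idx=0 pred=T actual=T -> ctr[0]=3
Ev 6: PC=7 idx=3 pred=N actual=N -> ctr[3]=0
Ev 7: PC=7 idx=3 pred=N actual=T -> ctr[3]=1
Ev 8: PC=7 idx=3 pred=N actual=T -> ctr[3]=2

Answer: 3 3 3 2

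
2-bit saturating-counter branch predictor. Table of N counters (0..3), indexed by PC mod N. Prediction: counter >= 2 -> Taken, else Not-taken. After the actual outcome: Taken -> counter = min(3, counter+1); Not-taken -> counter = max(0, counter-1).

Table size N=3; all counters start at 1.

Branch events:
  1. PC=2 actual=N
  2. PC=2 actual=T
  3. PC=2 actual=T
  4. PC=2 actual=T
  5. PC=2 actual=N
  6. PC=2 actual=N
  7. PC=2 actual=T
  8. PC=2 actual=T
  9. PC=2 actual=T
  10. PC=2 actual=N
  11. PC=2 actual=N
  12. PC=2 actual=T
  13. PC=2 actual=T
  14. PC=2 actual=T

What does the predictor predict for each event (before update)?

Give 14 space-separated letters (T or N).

Answer: N N N T T T N T T T T N T T

Derivation:
Ev 1: PC=2 idx=2 pred=N actual=N -> ctr[2]=0
Ev 2: PC=2 idx=2 pred=N actual=T -> ctr[2]=1
Ev 3: PC=2 idx=2 pred=N actual=T -> ctr[2]=2
Ev 4: PC=2 idx=2 pred=T actual=T -> ctr[2]=3
Ev 5: PC=2 idx=2 pred=T actual=N -> ctr[2]=2
Ev 6: PC=2 idx=2 pred=T actual=N -> ctr[2]=1
Ev 7: PC=2 idx=2 pred=N actual=T -> ctr[2]=2
Ev 8: PC=2 idx=2 pred=T actual=T -> ctr[2]=3
Ev 9: PC=2 idx=2 pred=T actual=T -> ctr[2]=3
Ev 10: PC=2 idx=2 pred=T actual=N -> ctr[2]=2
Ev 11: PC=2 idx=2 pred=T actual=N -> ctr[2]=1
Ev 12: PC=2 idx=2 pred=N actual=T -> ctr[2]=2
Ev 13: PC=2 idx=2 pred=T actual=T -> ctr[2]=3
Ev 14: PC=2 idx=2 pred=T actual=T -> ctr[2]=3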